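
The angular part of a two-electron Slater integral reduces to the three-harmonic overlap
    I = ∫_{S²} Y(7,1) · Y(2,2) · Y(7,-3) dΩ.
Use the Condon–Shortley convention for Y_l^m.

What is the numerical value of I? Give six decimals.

0.181642

Checks pass: Σm=0; 16 even; l₃=7∈[5,9].
(2·7+1)(2·2+1)(2·7+1) = 1125
Δ: 2! 12! 2! / 17! → 1/185640
sum: t=0:+1/2419200 t=1:−1/518400 t=2:+1/2419200 = -1/907200
3j²(7 2 7; 0 0 0) = Δ·Π!·Σ² = 56/3315  (sign +1)
sum: t=2:+1/3870720 = 1/3870720
3j²(7 2 7; 1 2 -3) = Δ·Π!·Σ² = 135/6188  (sign +1)
combine: 4πI² = 1125·56/3315·135/6188 = 20250/48841
take √, sign +1: I = 0.18164160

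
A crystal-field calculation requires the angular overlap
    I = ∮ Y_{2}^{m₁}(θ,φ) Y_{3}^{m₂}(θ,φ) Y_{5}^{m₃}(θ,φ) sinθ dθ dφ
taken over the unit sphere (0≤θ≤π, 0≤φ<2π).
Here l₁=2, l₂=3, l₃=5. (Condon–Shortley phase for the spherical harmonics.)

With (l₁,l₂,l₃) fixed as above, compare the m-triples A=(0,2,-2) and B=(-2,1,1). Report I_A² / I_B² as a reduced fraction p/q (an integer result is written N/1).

21/5

Shared (l₁,l₂,l₃)=(2,3,5): N and (l;000)² cancel in I_A²/I_B².
A: Δ = 0!·4!·6!/11! = 1/2310; Racah Σ t=0..0: t=0:+1/480 = 1/480; ⇒ 3j(2 3 5; 0 2 -2)² = 3/110, sgn -1
B: Δ = 0!·4!·6!/11! = 1/2310; Racah Σ t=0..0: t=0:+1/1152 = 1/1152; ⇒ 3j(2 3 5; -2 1 1)² = 1/154, sgn +1
I_A²/I_B² = (3/110)/(1/154) = 21/5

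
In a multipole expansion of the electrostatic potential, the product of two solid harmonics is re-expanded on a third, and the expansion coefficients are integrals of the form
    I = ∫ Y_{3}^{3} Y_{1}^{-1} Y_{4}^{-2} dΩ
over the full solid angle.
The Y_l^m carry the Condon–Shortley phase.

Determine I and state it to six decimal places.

Checks pass: Σm=0; 8 even; l₃=4∈[2,4].
(2·3+1)(2·1+1)(2·4+1) = 189
Δ: 0! 6! 2! / 9! → 1/252
sum: t=0:+1/36 = 1/36
3j²(3 1 4; 0 0 0) = Δ·Π!·Σ² = 4/63  (sign +1)
sum: t=0:+1/1440 = 1/1440
3j²(3 1 4; 3 -1 -2) = Δ·Π!·Σ² = 1/252  (sign +1)
combine: 4πI² = 189·4/63·1/252 = 1/21
take √, sign +1: I = 0.06155813

0.061558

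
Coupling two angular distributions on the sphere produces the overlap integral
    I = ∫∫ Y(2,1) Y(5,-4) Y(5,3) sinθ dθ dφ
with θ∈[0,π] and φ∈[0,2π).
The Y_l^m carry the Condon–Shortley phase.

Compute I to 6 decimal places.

Rules hold: Σm=0, L=12 even, 3≤5≤7.
N = 5·11·11 = 605
Δ = 2!·2!·8!/13! = 1/38610
Racah Σ t=0..2: t=0:+1/2880 t=1:−1/576 t=2:+1/2880 = -1/960
⇒ 3j(2 5 5; 0 0 0)² = 10/429, sgn +1
Racah Σ t=0..1: t=0:+1/10080 t=1:−1/80640 = 1/11520
⇒ 3j(2 5 5; 1 -4 3)² = 49/1430, sgn +1
4πI² = N·(3j₀)²·(3jₘ)² = 245/507
I = +1·√(0.483235/4π) = 0.19609844

0.196098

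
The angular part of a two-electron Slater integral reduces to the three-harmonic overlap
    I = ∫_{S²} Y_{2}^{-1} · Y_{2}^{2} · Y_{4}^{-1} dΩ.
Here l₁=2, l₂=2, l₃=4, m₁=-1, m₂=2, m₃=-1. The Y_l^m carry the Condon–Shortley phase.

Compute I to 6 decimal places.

-0.090112

m-sum 0 ✓  L=8 even ✓  0≤4≤4 ✓
Π(2lᵢ+1) = 5×5×9 = 225
triangle coeff Δ(2,2,4) = 1/630
Σ_t [0,0]: t=0:+1/16 = 1/16
(3j)²=2/35 [(2 2 4; 0 0 0)], sign=+1
Σ_t [0,0]: t=0:+1/144 = 1/144
(3j)²=1/126 [(2 2 4; -1 2 -1)], sign=-1
⇒ 4πI² = 5/49
I = (-1)√(5/49/(4π)) = -0.09011188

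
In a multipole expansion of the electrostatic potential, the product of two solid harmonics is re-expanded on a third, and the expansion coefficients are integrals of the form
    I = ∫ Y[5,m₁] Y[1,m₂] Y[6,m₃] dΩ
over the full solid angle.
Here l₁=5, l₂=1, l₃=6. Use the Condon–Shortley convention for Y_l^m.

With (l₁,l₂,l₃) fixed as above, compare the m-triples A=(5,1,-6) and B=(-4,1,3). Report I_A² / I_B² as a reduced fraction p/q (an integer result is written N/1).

22/1

Same 5,1,6: normalisation and zero-m 3j drop out of the ratio.
A: Δ: 0! 10! 2! / 13! → 1/858; sum: t=0:+1/7257600 = 1/7257600; 3j²(5 1 6; 5 1 -6) = Δ·Π!·Σ² = 1/13  (sign +1)
B: Δ: 0! 10! 2! / 13! → 1/858; sum: t=0:+1/725760 = 1/725760; 3j²(5 1 6; -4 1 3) = Δ·Π!·Σ² = 1/286  (sign -1)
I_A²/I_B² = (1/13)/(1/286) = 22/1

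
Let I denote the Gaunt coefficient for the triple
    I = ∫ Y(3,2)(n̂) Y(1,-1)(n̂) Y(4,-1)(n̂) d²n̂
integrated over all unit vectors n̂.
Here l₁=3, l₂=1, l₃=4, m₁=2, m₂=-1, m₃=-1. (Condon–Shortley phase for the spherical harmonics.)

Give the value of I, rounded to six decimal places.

m-sum 0 ✓  L=8 even ✓  2≤4≤4 ✓
Π(2lᵢ+1) = 7×3×9 = 189
triangle coeff Δ(3,1,4) = 1/252
Σ_t [0,0]: t=0:+1/36 = 1/36
(3j)²=4/63 [(3 1 4; 0 0 0)], sign=+1
Σ_t [0,0]: t=0:+1/240 = 1/240
(3j)²=1/84 [(3 1 4; 2 -1 -1)], sign=-1
⇒ 4πI² = 1/7
I = (-1)√(1/7/(4π)) = -0.10662181

-0.106622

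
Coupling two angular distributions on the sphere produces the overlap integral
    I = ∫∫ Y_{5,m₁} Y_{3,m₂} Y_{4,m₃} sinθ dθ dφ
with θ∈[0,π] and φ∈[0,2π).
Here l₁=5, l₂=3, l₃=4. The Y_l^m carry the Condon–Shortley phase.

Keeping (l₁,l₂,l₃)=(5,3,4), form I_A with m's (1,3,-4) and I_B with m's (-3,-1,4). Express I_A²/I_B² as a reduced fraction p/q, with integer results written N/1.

Shared (l₁,l₂,l₃)=(5,3,4): N and (l;000)² cancel in I_A²/I_B².
A: Δ = 4!·6!·2!/13! = 1/180180; Racah Σ t=4..4: t=4:+1/34560 = 1/34560; ⇒ 3j(5 3 4; 1 3 -4)² = 1/429, sgn +1
B: Δ = 4!·6!·2!/13! = 1/180180; Racah Σ t=2..2: t=2:+1/5760 = 1/5760; ⇒ 3j(5 3 4; -3 -1 4)² = 56/2145, sgn +1
I_A²/I_B² = (1/429)/(56/2145) = 5/56

5/56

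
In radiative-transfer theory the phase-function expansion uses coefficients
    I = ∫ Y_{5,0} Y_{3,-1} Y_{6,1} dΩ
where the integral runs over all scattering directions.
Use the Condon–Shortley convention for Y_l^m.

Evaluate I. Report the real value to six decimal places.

-0.077843

Checks pass: Σm=0; 14 even; l₃=6∈[2,8].
(2·5+1)(2·3+1)(2·6+1) = 1001
Δ: 2! 8! 4! / 15! → 1/675675
sum: t=0:+1/8640 t=1:−1/2304 t=2:+1/8640 = -7/34560
3j²(5 3 6; 0 0 0) = Δ·Π!·Σ² = 7/429  (sign -1)
sum: t=0:+1/5760 t=1:−1/3456 t=2:+1/34560 = -1/11520
3j²(5 3 6; 0 -1 1) = Δ·Π!·Σ² = 2/429  (sign +1)
combine: 4πI² = 1001·7/429·2/429 = 98/1287
take √, sign -1: I = -0.07784287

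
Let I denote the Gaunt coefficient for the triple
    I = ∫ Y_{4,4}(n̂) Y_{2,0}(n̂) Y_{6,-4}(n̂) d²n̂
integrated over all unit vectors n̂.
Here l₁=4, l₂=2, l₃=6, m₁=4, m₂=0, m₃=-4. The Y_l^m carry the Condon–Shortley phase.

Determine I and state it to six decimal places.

Rules hold: Σm=0, L=12 even, 2≤6≤6.
N = 9·5·13 = 585
Δ = 0!·8!·4!/13! = 1/6435
Racah Σ t=0..0: t=0:+1/2304 = 1/2304
⇒ 3j(4 2 6; 0 0 0)² = 5/143, sgn +1
Racah Σ t=0..0: t=0:+1/161280 = 1/161280
⇒ 3j(4 2 6; 4 0 -4)² = 1/143, sgn +1
4πI² = N·(3j₀)²·(3jₘ)² = 225/1573
I = +1·√(0.143039/4π) = 0.10668957

0.106690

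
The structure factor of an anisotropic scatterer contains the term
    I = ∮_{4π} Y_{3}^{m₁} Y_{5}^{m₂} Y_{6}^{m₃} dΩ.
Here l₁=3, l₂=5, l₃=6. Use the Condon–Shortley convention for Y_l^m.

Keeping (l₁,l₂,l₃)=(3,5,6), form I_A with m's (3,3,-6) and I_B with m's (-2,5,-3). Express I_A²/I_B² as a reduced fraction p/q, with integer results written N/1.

11/6

Same 3,5,6: normalisation and zero-m 3j drop out of the ratio.
A: Δ: 2! 4! 8! / 15! → 1/675675; sum: t=0:+1/1935360 = 1/1935360; 3j²(3 5 6; 3 3 -6) = Δ·Π!·Σ² = 1/91  (sign +1)
B: Δ: 2! 4! 8! / 15! → 1/675675; sum: t=2:+1/483840 = 1/483840; 3j²(3 5 6; -2 5 -3) = Δ·Π!·Σ² = 6/1001  (sign -1)
I_A²/I_B² = (1/91)/(6/1001) = 11/6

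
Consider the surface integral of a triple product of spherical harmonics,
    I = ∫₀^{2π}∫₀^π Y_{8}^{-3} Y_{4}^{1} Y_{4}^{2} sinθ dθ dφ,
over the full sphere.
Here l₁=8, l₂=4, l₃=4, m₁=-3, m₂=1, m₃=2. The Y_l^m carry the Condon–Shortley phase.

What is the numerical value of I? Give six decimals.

-0.227643

Rules hold: Σm=0, L=16 even, 4≤4≤12.
N = 17·9·9 = 1377
Δ = 8!·8!·0!/17! = 1/218790
Racah Σ t=4..4: t=4:+1/331776 = 1/331776
⇒ 3j(8 4 4; 0 0 0)² = 490/21879, sgn +1
Racah Σ t=5..5: t=5:−1/1036800 = -1/1036800
⇒ 3j(8 4 4; -3 1 2)² = 14/663, sgn -1
4πI² = N·(3j₀)²·(3jₘ)² = 20580/31603
I = -1·√(0.651204/4π) = -0.22764263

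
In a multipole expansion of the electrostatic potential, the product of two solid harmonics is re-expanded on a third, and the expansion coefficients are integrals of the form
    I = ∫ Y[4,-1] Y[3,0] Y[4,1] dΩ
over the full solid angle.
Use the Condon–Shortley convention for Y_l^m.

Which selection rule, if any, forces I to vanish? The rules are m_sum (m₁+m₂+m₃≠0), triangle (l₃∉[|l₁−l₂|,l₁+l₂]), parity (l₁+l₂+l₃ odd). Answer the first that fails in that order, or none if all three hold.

parity

Σmᵢ = 0  ✓
l₃∈[|l₁−l₂|,l₁+l₂]=[1,7], have l₃=4  ✓
Σlᵢ = 11 ⇒ odd  ✗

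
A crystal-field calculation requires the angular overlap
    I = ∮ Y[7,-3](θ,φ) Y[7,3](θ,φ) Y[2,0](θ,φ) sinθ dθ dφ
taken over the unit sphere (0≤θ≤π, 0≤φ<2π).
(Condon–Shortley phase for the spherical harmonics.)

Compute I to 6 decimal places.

Rules hold: Σm=0, L=16 even, 0≤2≤14.
N = 15·15·5 = 1125
Δ = 12!·2!·2!/17! = 1/185640
Racah Σ t=5..7: t=5:−1/2419200 t=6:+1/518400 t=7:−1/2419200 = 1/907200
⇒ 3j(7 7 2; 0 0 0)² = 56/3315, sgn +1
Racah Σ t=8..10: t=8:+1/3870720 t=9:−1/2177280 t=10:+1/29030400 = -29/174182400
⇒ 3j(7 7 2; -3 3 0)² = 841/185640, sgn -1
4πI² = N·(3j₀)²·(3jₘ)² = 4205/48841
I = -1·√(0.0860957/4π) = -0.08277245

-0.082772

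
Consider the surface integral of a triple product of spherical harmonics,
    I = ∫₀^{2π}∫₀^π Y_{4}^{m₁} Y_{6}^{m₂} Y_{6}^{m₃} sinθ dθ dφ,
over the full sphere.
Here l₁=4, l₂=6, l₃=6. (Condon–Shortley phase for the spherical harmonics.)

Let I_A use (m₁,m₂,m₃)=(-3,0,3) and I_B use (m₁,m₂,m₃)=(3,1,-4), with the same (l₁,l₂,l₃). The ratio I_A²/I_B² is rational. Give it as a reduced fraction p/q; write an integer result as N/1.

63/125

Shared (l₁,l₂,l₃)=(4,6,6): N and (l;000)² cancel in I_A²/I_B².
A: Δ = 4!·4!·8!/17! = 1/15315300; Racah Σ t=3..4: t=3:−1/103680 t=4:+1/207360 = -1/207360; ⇒ 3j(4 6 6; -3 0 3)² = 21/2431, sgn +1
B: Δ = 4!·4!·8!/17! = 1/15315300; Racah Σ t=0..1: t=0:+1/725760 t=1:−1/207360 = -1/290304; ⇒ 3j(4 6 6; 3 1 -4)² = 125/7293, sgn -1
I_A²/I_B² = (21/2431)/(125/7293) = 63/125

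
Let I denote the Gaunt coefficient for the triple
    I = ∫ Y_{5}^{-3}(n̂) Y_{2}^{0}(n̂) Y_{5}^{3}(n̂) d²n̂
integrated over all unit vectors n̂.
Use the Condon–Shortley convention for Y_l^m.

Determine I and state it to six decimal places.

-0.016174

m-sum 0 ✓  L=12 even ✓  3≤5≤7 ✓
Π(2lᵢ+1) = 11×5×11 = 605
triangle coeff Δ(5,2,5) = 1/38610
Σ_t [0,2]: t=0:+1/2880 t=1:−1/576 t=2:+1/2880 = -1/960
(3j)²=10/429 [(5 2 5; 0 0 0)], sign=+1
Σ_t [0,2]: t=0:+1/161280 t=1:−1/5040 t=2:+1/5760 = -1/53760
(3j)²=1/4290 [(5 2 5; -3 0 3)], sign=-1
⇒ 4πI² = 5/1521
I = (-1)√(5/1521/(4π)) = -0.01617393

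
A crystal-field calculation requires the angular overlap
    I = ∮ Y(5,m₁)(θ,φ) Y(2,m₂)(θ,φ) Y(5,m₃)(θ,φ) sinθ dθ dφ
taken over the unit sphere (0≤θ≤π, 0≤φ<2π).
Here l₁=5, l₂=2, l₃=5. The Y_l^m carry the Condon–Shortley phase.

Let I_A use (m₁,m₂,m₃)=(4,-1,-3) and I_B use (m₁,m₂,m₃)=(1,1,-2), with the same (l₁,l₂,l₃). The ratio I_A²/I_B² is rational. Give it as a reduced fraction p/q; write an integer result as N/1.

7/2

l's match ⇒ only the (l;m) 3-j factors differ between A and B.
A: triangle coeff Δ(5,2,5) = 1/38610; Σ_t [0,1]: t=0:+1/10080 t=1:−1/80640 = 1/11520; (3j)²=49/1430 [(5 2 5; 4 -1 -3)], sign=+1
B: triangle coeff Δ(5,2,5) = 1/38610; Σ_t [1,2]: t=1:−1/1440 t=2:+1/2880 = -1/2880; (3j)²=7/715 [(5 2 5; 1 1 -2)], sign=+1
I_A²/I_B² = (49/1430)/(7/715) = 7/2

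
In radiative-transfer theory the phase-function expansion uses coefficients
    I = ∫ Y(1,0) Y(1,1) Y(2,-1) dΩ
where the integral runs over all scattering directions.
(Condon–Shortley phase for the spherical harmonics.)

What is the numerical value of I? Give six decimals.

Rules hold: Σm=0, L=4 even, 0≤2≤2.
N = 3·3·5 = 45
Δ = 0!·2!·2!/5! = 1/30
Racah Σ t=0..0: t=0:+1/1 = 1/1
⇒ 3j(1 1 2; 0 0 0)² = 2/15, sgn +1
Racah Σ t=0..0: t=0:+1/2 = 1/2
⇒ 3j(1 1 2; 0 1 -1)² = 1/10, sgn -1
4πI² = N·(3j₀)²·(3jₘ)² = 3/5
I = -1·√(0.6/4π) = -0.21850969

-0.218510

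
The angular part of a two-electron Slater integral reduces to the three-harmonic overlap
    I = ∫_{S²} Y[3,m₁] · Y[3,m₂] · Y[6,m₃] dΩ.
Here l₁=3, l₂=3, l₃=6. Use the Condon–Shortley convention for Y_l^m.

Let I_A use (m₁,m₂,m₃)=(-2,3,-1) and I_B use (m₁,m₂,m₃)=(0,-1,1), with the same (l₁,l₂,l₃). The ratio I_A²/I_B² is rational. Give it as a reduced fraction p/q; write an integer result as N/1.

1/50

Shared (l₁,l₂,l₃)=(3,3,6): N and (l;000)² cancel in I_A²/I_B².
A: Δ = 0!·6!·6!/13! = 1/12012; Racah Σ t=0..0: t=0:+1/86400 = 1/86400; ⇒ 3j(3 3 6; -2 3 -1)² = 1/1716, sgn -1
B: Δ = 0!·6!·6!/13! = 1/12012; Racah Σ t=0..0: t=0:+1/1728 = 1/1728; ⇒ 3j(3 3 6; 0 -1 1)² = 25/858, sgn -1
I_A²/I_B² = (1/1716)/(25/858) = 1/50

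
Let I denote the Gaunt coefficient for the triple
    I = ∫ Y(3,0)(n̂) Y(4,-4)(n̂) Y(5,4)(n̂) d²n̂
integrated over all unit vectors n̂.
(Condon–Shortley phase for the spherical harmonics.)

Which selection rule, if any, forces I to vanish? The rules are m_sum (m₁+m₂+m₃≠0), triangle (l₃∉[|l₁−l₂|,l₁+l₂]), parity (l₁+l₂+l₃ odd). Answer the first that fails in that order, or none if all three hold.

m₁+m₂+m₃ = 0 − 4 + 4 = 0  ✓
triangle: |3−4|=1 ≤ l₃=5 ≤ 3+4=7  ✓
parity: l₁+l₂+l₃ = 12 is even  ✓

none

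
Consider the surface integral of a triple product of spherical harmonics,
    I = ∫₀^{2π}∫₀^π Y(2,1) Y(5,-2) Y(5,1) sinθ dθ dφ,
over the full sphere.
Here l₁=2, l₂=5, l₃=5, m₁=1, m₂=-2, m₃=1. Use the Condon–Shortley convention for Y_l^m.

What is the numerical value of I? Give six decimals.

Checks pass: Σm=0; 12 even; l₃=5∈[3,7].
(2·2+1)(2·5+1)(2·5+1) = 605
Δ: 2! 2! 8! / 13! → 1/38610
sum: t=0:+1/2880 t=1:−1/576 t=2:+1/2880 = -1/960
3j²(2 5 5; 0 0 0) = Δ·Π!·Σ² = 10/429  (sign +1)
sum: t=0:+1/1440 t=1:−1/2880 = 1/2880
3j²(2 5 5; 1 -2 1) = Δ·Π!·Σ² = 7/715  (sign +1)
combine: 4πI² = 605·10/429·7/715 = 70/507
take √, sign +1: I = 0.10481902

0.104819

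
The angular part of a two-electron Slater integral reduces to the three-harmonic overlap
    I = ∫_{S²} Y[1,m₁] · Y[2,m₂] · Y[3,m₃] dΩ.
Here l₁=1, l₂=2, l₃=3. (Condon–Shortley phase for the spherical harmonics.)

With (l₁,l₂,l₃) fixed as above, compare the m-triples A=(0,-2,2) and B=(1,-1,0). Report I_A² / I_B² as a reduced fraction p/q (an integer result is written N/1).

5/3

Same 1,2,3: normalisation and zero-m 3j drop out of the ratio.
A: Δ: 0! 2! 4! / 7! → 1/105; sum: t=0:+1/24 = 1/24; 3j²(1 2 3; 0 -2 2) = Δ·Π!·Σ² = 1/21  (sign -1)
B: Δ: 0! 2! 4! / 7! → 1/105; sum: t=0:+1/12 = 1/12; 3j²(1 2 3; 1 -1 0) = Δ·Π!·Σ² = 1/35  (sign -1)
I_A²/I_B² = (1/21)/(1/35) = 5/3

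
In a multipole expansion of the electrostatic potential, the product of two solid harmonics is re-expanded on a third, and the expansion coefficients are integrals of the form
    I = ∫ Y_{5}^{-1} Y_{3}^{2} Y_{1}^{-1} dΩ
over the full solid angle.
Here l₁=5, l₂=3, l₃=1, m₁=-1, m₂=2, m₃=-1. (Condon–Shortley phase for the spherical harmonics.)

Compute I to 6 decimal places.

0.000000

l₃=1 ∉ [2,8] — triangle fails ⇒ I = 0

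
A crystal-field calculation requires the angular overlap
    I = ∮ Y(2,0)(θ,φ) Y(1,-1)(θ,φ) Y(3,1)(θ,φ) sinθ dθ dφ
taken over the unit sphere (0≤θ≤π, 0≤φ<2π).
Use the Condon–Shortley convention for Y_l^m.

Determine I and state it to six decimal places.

Checks pass: Σm=0; 6 even; l₃=3∈[1,3].
(2·2+1)(2·1+1)(2·3+1) = 105
Δ: 0! 4! 2! / 7! → 1/105
sum: t=0:+1/4 = 1/4
3j²(2 1 3; 0 0 0) = Δ·Π!·Σ² = 3/35  (sign -1)
sum: t=0:+1/8 = 1/8
3j²(2 1 3; 0 -1 1) = Δ·Π!·Σ² = 2/35  (sign +1)
combine: 4πI² = 105·3/35·2/35 = 18/35
take √, sign -1: I = -0.20230066

-0.202301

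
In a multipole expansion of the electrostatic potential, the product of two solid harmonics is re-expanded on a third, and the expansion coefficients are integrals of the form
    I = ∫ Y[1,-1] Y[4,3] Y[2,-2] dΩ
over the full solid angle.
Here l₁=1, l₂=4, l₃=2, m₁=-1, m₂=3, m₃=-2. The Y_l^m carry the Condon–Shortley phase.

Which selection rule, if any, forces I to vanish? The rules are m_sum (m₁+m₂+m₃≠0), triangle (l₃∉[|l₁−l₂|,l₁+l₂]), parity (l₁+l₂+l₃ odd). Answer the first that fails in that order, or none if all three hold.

triangle

Σmᵢ = 0  ✓
l₃∈[|l₁−l₂|,l₁+l₂]=[3,5], have l₃=2  ✗
Σlᵢ = 7 ⇒ odd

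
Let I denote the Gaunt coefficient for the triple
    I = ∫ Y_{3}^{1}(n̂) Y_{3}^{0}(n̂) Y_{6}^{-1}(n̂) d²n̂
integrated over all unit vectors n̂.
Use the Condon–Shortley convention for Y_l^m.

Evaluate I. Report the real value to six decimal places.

-0.221775

Checks pass: Σm=0; 12 even; l₃=6∈[0,6].
(2·3+1)(2·3+1)(2·6+1) = 637
Δ: 0! 6! 6! / 13! → 1/12012
sum: t=0:+1/1296 = 1/1296
3j²(3 3 6; 0 0 0) = Δ·Π!·Σ² = 100/3003  (sign +1)
sum: t=0:+1/1728 = 1/1728
3j²(3 3 6; 1 0 -1) = Δ·Π!·Σ² = 25/858  (sign -1)
combine: 4πI² = 637·100/3003·25/858 = 8750/14157
take √, sign -1: I = -0.22177545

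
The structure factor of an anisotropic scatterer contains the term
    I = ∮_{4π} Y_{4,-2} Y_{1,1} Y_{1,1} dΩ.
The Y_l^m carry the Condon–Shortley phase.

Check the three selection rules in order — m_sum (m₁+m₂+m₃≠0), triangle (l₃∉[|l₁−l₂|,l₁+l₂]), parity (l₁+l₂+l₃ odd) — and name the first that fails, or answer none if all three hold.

triangle

azimuthal sum: -2 + 1 + 1 = 0  ✓
3 ≤ 1 ≤ 5 (triangle on l)  ✗
L = 4 + 1 + 1 = 6 (even)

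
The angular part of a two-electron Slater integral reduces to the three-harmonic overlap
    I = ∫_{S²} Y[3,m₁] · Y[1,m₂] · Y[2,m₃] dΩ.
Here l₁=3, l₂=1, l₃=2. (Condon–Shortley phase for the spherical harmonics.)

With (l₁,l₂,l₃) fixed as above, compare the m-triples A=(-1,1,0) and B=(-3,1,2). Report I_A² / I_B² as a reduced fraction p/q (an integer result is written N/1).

Shared (l₁,l₂,l₃)=(3,1,2): N and (l;000)² cancel in I_A²/I_B².
A: Δ = 2!·4!·0!/7! = 1/105; Racah Σ t=2..2: t=2:+1/8 = 1/8; ⇒ 3j(3 1 2; -1 1 0)² = 2/35, sgn +1
B: Δ = 2!·4!·0!/7! = 1/105; Racah Σ t=2..2: t=2:+1/48 = 1/48; ⇒ 3j(3 1 2; -3 1 2)² = 1/7, sgn +1
I_A²/I_B² = (2/35)/(1/7) = 2/5

2/5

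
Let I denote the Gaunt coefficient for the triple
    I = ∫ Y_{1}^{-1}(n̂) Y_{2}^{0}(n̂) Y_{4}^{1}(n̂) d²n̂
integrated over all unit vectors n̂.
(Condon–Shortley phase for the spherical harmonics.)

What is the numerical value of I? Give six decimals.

0.000000

triangle: need 1≤l₃≤3, have 4; I=0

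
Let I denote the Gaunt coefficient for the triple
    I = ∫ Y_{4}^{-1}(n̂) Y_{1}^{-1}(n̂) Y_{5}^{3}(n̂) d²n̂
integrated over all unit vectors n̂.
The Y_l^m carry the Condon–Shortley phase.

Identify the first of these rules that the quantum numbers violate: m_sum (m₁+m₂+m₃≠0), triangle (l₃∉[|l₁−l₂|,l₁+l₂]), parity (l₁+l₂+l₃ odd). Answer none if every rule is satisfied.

Σmᵢ = 1  ✗
l₃∈[|l₁−l₂|,l₁+l₂]=[3,5], have l₃=5
Σlᵢ = 10 ⇒ even

m_sum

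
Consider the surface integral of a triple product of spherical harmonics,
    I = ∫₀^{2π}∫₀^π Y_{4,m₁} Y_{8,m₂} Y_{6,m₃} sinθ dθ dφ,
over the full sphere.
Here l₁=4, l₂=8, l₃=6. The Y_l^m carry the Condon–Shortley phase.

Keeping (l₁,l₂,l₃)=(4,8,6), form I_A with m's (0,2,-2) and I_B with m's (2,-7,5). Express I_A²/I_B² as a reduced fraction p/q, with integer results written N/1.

Same 4,8,6: normalisation and zero-m 3j drop out of the ratio.
A: Δ: 6! 2! 10! / 19! → 1/23279256; sum: t=2:+1/7741440 t=3:−1/1088640 t=4:+1/1658880 = -13/69672960; 3j²(4 8 6; 0 2 -2) = Δ·Π!·Σ² = 325/149226  (sign -1)
B: Δ: 6! 2! 10! / 19! → 1/23279256; sum: t=0:+1/522547200 t=1:−1/435456000 = -1/2612736000; 3j²(4 8 6; 2 -7 5) = Δ·Π!·Σ² = 11/23256  (sign +1)
I_A²/I_B² = (325/149226)/(11/23256) = 3900/847

3900/847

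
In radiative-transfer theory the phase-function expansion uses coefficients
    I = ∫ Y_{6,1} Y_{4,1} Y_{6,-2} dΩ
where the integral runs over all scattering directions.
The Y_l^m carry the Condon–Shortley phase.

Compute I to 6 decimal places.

Rules hold: Σm=0, L=16 even, 2≤6≤10.
N = 13·9·13 = 1521
Δ = 4!·8!·4!/17! = 1/15315300
Racah Σ t=0..4: t=0:+1/829440 t=1:−1/25920 t=2:+1/9216 t=3:−1/25920 t=4:+1/829440 = 7/207360
⇒ 3j(6 4 6; 0 0 0)² = 28/2431, sgn +1
Racah Σ t=1..4: t=1:−1/82944 t=2:+1/17280 t=3:−1/34560 t=4:+1/725760 = 53/2903040
⇒ 3j(6 4 6; 1 1 -2)² = 2809/306306, sgn +1
4πI² = N·(3j₀)²·(3jₘ)² = 5618/34969
I = +1·√(0.160657/4π) = 0.11306920

0.113069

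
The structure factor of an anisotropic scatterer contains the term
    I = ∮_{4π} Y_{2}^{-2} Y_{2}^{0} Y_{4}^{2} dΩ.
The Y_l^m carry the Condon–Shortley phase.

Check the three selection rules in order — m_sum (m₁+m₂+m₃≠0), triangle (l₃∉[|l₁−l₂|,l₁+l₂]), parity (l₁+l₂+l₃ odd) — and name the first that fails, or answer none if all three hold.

none

Σmᵢ = 0  ✓
l₃∈[|l₁−l₂|,l₁+l₂]=[0,4], have l₃=4  ✓
Σlᵢ = 8 ⇒ even  ✓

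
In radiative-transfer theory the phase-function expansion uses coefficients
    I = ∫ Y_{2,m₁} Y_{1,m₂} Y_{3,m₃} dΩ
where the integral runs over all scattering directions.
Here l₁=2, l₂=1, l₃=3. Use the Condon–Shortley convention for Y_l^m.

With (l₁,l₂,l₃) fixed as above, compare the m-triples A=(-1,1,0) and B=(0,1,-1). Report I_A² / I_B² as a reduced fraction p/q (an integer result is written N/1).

l's match ⇒ only the (l;m) 3-j factors differ between A and B.
A: triangle coeff Δ(2,1,3) = 1/105; Σ_t [0,0]: t=0:+1/12 = 1/12; (3j)²=1/35 [(2 1 3; -1 1 0)], sign=-1
B: triangle coeff Δ(2,1,3) = 1/105; Σ_t [0,0]: t=0:+1/8 = 1/8; (3j)²=2/35 [(2 1 3; 0 1 -1)], sign=+1
I_A²/I_B² = (1/35)/(2/35) = 1/2

1/2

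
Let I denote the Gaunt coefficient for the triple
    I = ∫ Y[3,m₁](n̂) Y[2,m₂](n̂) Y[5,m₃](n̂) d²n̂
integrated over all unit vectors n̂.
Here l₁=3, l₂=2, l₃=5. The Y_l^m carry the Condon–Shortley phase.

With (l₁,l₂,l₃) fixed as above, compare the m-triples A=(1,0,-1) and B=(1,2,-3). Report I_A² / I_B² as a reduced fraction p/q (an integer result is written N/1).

9/7

Shared (l₁,l₂,l₃)=(3,2,5): N and (l;000)² cancel in I_A²/I_B².
A: Δ = 0!·6!·4!/11! = 1/2310; Racah Σ t=0..0: t=0:+1/192 = 1/192; ⇒ 3j(3 2 5; 1 0 -1)² = 3/77, sgn +1
B: Δ = 0!·6!·4!/11! = 1/2310; Racah Σ t=0..0: t=0:+1/1152 = 1/1152; ⇒ 3j(3 2 5; 1 2 -3)² = 1/33, sgn +1
I_A²/I_B² = (3/77)/(1/33) = 9/7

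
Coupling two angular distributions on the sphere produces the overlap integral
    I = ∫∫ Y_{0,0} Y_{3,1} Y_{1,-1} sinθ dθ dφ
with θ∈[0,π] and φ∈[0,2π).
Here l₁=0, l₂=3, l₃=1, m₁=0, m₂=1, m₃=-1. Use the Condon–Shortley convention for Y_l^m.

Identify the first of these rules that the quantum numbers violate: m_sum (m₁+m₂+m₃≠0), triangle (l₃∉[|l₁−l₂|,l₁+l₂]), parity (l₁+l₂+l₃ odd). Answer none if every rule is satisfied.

triangle

azimuthal sum: 0 + 1 − 1 = 0  ✓
3 ≤ 1 ≤ 3 (triangle on l)  ✗
L = 0 + 3 + 1 = 4 (even)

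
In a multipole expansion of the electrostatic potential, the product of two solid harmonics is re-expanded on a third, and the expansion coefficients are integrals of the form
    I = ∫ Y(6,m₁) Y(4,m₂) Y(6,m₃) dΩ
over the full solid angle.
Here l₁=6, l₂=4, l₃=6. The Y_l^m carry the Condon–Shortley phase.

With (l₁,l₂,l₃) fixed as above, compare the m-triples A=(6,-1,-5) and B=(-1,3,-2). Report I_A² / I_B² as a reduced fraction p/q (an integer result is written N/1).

l's match ⇒ only the (l;m) 3-j factors differ between A and B.
A: triangle coeff Δ(6,4,6) = 1/15315300; Σ_t [0,0]: t=0:+1/5806080 = 1/5806080; (3j)²=165/6188 [(6 4 6; 6 -1 -5)], sign=-1
B: triangle coeff Δ(6,4,6) = 1/15315300; Σ_t [3,4]: t=3:−1/82944 t=4:+1/103680 = -1/414720; (3j)²=49/43758 [(6 4 6; -1 3 -2)], sign=-1
I_A²/I_B² = (165/6188)/(49/43758) = 16335/686

16335/686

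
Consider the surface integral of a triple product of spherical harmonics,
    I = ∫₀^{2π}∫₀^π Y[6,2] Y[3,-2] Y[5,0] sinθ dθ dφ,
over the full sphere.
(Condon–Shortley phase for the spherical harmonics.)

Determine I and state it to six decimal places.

-0.077843

Rules hold: Σm=0, L=14 even, 3≤5≤9.
N = 13·7·11 = 1001
Δ = 4!·8!·2!/15! = 1/675675
Racah Σ t=1..3: t=1:−1/8640 t=2:+1/2304 t=3:−1/8640 = 7/34560
⇒ 3j(6 3 5; 0 0 0)² = 7/429, sgn -1
Racah Σ t=0..1: t=0:+1/13824 t=1:−1/8640 = -1/23040
⇒ 3j(6 3 5; 2 -2 0)² = 2/429, sgn +1
4πI² = N·(3j₀)²·(3jₘ)² = 98/1287
I = -1·√(0.0761461/4π) = -0.07784287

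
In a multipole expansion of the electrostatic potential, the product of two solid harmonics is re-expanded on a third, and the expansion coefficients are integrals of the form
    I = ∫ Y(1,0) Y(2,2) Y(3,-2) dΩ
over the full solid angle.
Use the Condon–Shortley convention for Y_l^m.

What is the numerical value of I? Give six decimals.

0.184674

Checks pass: Σm=0; 6 even; l₃=3∈[1,3].
(2·1+1)(2·2+1)(2·3+1) = 105
Δ: 0! 2! 4! / 7! → 1/105
sum: t=0:+1/4 = 1/4
3j²(1 2 3; 0 0 0) = Δ·Π!·Σ² = 3/35  (sign -1)
sum: t=0:+1/24 = 1/24
3j²(1 2 3; 0 2 -2) = Δ·Π!·Σ² = 1/21  (sign -1)
combine: 4πI² = 105·3/35·1/21 = 3/7
take √, sign +1: I = 0.18467439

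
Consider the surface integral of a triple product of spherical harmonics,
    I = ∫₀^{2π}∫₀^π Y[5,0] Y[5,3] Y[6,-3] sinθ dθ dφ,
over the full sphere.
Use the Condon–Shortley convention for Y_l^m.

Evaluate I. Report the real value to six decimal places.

0.132857

Rules hold: Σm=0, L=16 even, 0≤6≤10.
N = 11·11·13 = 1573
Δ = 4!·6!·6!/17! = 1/28588560
Racah Σ t=0..4: t=0:+1/345600 t=1:−1/13824 t=2:+1/5184 t=3:−1/13824 t=4:+1/345600 = 7/129600
⇒ 3j(5 5 6; 0 0 0)² = 80/7293, sgn +1
Racah Σ t=2..4: t=2:+1/103680 t=3:−1/34560 t=4:+1/138240 = -1/82944
⇒ 3j(5 5 6; 0 3 -3)² = 125/9724, sgn +1
4πI² = N·(3j₀)²·(3jₘ)² = 2500/11271
I = +1·√(0.221808/4π) = 0.13285682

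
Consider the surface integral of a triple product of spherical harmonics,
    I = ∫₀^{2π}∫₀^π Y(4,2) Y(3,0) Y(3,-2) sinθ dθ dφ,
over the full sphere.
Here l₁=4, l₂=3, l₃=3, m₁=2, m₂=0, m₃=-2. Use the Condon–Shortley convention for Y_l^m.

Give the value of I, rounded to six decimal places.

Checks pass: Σm=0; 10 even; l₃=3∈[1,7].
(2·4+1)(2·3+1)(2·3+1) = 441
Δ: 4! 4! 2! / 11! → 1/34650
sum: t=1:−1/72 t=2:+1/16 t=3:−1/72 = 5/144
3j²(4 3 3; 0 0 0) = Δ·Π!·Σ² = 2/77  (sign -1)
sum: t=1:−1/72 t=2:+1/96 = -1/288
3j²(4 3 3; 2 0 -2) = Δ·Π!·Σ² = 1/462  (sign +1)
combine: 4πI² = 441·2/77·1/462 = 3/121
take √, sign -1: I = -0.04441841

-0.044418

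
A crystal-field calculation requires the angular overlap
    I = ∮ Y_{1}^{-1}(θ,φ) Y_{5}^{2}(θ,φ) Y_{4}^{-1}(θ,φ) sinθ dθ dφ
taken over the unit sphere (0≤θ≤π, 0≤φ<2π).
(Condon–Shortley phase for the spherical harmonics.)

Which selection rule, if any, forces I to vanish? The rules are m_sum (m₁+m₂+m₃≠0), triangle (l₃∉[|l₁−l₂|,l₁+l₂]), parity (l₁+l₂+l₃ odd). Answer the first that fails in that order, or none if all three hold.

none

m₁+m₂+m₃ = -1 + 2 − 1 = 0  ✓
triangle: |1−5|=4 ≤ l₃=4 ≤ 1+5=6  ✓
parity: l₁+l₂+l₃ = 10 is even  ✓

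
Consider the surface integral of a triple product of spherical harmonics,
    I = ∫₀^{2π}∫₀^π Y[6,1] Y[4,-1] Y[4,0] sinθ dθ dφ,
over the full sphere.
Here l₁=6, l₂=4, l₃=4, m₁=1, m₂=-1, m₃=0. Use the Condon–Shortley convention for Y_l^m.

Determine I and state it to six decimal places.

Checks pass: Σm=0; 14 even; l₃=4∈[2,10].
(2·6+1)(2·4+1)(2·4+1) = 1053
Δ: 6! 6! 2! / 15! → 1/1261260
sum: t=2:+1/4608 t=3:−1/1296 t=4:+1/4608 = -7/20736
3j²(6 4 4; 0 0 0) = Δ·Π!·Σ² = 20/1287  (sign -1)
sum: t=1:−1/11520 t=2:+1/1728 t=3:−1/3456 = 7/34560
3j²(6 4 4; 1 -1 0) = Δ·Π!·Σ² = 7/858  (sign +1)
combine: 4πI² = 1053·20/1287·7/858 = 210/1573
take √, sign -1: I = -0.10307192

-0.103072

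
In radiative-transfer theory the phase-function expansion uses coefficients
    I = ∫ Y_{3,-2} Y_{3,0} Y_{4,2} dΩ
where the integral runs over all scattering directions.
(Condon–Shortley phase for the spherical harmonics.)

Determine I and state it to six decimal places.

m-sum 0 ✓  L=10 even ✓  0≤4≤6 ✓
Π(2lᵢ+1) = 7×7×9 = 441
triangle coeff Δ(3,3,4) = 1/34650
Σ_t [0,2]: t=0:+1/72 t=1:−1/16 t=2:+1/72 = -5/144
(3j)²=2/77 [(3 3 4; 0 0 0)], sign=-1
Σ_t [1,2]: t=1:−1/96 t=2:+1/72 = 1/288
(3j)²=1/462 [(3 3 4; -2 0 2)], sign=+1
⇒ 4πI² = 3/121
I = (-1)√(3/121/(4π)) = -0.04441841

-0.044418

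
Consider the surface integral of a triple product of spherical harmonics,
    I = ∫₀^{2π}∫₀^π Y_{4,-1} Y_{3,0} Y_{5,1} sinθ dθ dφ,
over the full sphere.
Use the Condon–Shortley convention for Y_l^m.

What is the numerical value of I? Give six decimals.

-0.115089

Checks pass: Σm=0; 12 even; l₃=5∈[1,7].
(2·4+1)(2·3+1)(2·5+1) = 693
Δ: 2! 6! 4! / 13! → 1/180180
sum: t=0:+1/576 t=1:−1/144 t=2:+1/576 = -1/288
3j²(4 3 5; 0 0 0) = Δ·Π!·Σ² = 20/1001  (sign +1)
sum: t=0:+1/1440 t=1:−1/192 t=2:+1/432 = -19/8640
3j²(4 3 5; -1 0 1) = Δ·Π!·Σ² = 361/30030  (sign -1)
combine: 4πI² = 693·20/1001·361/30030 = 2166/13013
take √, sign -1: I = -0.11508947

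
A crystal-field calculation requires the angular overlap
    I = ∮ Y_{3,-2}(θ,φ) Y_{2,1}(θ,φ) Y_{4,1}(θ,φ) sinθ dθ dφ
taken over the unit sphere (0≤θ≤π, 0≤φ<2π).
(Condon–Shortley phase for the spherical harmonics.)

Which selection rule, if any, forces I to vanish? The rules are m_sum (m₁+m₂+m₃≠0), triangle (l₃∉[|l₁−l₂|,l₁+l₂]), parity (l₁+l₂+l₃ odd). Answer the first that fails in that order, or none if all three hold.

parity

m₁+m₂+m₃ = -2 + 1 + 1 = 0  ✓
triangle: |3−2|=1 ≤ l₃=4 ≤ 3+2=5  ✓
parity: l₁+l₂+l₃ = 9 is odd  ✗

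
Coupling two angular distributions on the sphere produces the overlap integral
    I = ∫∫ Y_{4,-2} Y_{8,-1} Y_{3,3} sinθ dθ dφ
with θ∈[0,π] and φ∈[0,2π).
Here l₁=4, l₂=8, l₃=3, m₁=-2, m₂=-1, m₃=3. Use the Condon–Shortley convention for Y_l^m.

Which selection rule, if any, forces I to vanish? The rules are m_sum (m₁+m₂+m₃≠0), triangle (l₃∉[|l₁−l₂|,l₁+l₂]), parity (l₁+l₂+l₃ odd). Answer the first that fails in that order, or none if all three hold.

triangle

Σmᵢ = 0  ✓
l₃∈[|l₁−l₂|,l₁+l₂]=[4,12], have l₃=3  ✗
Σlᵢ = 15 ⇒ odd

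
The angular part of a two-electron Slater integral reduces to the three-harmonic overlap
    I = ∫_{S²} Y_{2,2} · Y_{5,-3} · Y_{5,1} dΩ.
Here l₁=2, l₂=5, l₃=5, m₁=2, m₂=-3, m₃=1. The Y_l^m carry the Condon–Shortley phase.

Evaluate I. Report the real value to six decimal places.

0.171169

m-sum 0 ✓  L=12 even ✓  3≤5≤7 ✓
Π(2lᵢ+1) = 5×11×11 = 605
triangle coeff Δ(2,5,5) = 1/38610
Σ_t [0,2]: t=0:+1/2880 t=1:−1/576 t=2:+1/2880 = -1/960
(3j)²=10/429 [(2 5 5; 0 0 0)], sign=+1
Σ_t [0,0]: t=0:+1/5760 = 1/5760
(3j)²=56/2145 [(2 5 5; 2 -3 1)], sign=+1
⇒ 4πI² = 560/1521
I = (+1)√(560/1521/(4π)) = 0.17116875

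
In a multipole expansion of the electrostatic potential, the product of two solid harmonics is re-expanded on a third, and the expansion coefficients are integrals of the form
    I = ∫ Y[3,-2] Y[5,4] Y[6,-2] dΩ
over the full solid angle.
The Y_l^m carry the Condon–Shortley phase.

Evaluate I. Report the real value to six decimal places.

-0.139560

Rules hold: Σm=0, L=14 even, 2≤6≤8.
N = 7·11·13 = 1001
Δ = 2!·4!·8!/15! = 1/675675
Racah Σ t=0..2: t=0:+1/8640 t=1:−1/2304 t=2:+1/8640 = -7/34560
⇒ 3j(3 5 6; 0 0 0)² = 7/429, sgn -1
Racah Σ t=1..2: t=1:−1/967680 t=2:+1/60480 = 1/64512
⇒ 3j(3 5 6; -2 4 -2)² = 15/1001, sgn +1
4πI² = N·(3j₀)²·(3jₘ)² = 35/143
I = -1·√(0.244755/4π) = -0.13956004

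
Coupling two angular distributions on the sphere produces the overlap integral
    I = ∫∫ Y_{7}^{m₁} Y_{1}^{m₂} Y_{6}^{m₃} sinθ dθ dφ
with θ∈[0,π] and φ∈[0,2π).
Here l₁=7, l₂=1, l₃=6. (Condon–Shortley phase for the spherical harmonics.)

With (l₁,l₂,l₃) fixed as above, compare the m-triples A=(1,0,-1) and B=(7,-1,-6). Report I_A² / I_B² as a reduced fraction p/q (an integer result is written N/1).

48/91

Same 7,1,6: normalisation and zero-m 3j drop out of the ratio.
A: Δ: 2! 12! 0! / 15! → 1/1365; sum: t=1:−1/604800 = -1/604800; 3j²(7 1 6; 1 0 -1) = Δ·Π!·Σ² = 16/455  (sign +1)
B: Δ: 2! 12! 0! / 15! → 1/1365; sum: t=0:+1/958003200 = 1/958003200; 3j²(7 1 6; 7 -1 -6) = Δ·Π!·Σ² = 1/15  (sign +1)
I_A²/I_B² = (16/455)/(1/15) = 48/91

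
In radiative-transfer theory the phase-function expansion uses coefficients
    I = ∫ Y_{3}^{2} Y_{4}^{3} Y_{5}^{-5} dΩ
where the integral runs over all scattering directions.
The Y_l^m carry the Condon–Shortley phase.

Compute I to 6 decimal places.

Checks pass: Σm=0; 12 even; l₃=5∈[1,7].
(2·3+1)(2·4+1)(2·5+1) = 693
Δ: 2! 4! 6! / 13! → 1/180180
sum: t=0:+1/576 t=1:−1/144 t=2:+1/576 = -1/288
3j²(3 4 5; 0 0 0) = Δ·Π!·Σ² = 20/1001  (sign +1)
sum: t=1:−1/17280 = -1/17280
3j²(3 4 5; 2 3 -5) = Δ·Π!·Σ² = 35/858  (sign -1)
combine: 4πI² = 693·20/1001·35/858 = 1050/1859
take √, sign -1: I = -0.21200691

-0.212007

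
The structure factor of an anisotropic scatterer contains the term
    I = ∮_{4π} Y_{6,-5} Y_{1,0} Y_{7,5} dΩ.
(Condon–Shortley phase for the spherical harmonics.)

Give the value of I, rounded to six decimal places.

Checks pass: Σm=0; 14 even; l₃=7∈[5,7].
(2·6+1)(2·1+1)(2·7+1) = 585
Δ: 0! 12! 2! / 15! → 1/1365
sum: t=0:+1/518400 = 1/518400
3j²(6 1 7; 0 0 0) = Δ·Π!·Σ² = 7/195  (sign -1)
sum: t=0:+1/39916800 = 1/39916800
3j²(6 1 7; -5 0 5) = Δ·Π!·Σ² = 8/455  (sign +1)
combine: 4πI² = 585·7/195·8/455 = 24/65
take √, sign -1: I = -0.17141310

-0.171413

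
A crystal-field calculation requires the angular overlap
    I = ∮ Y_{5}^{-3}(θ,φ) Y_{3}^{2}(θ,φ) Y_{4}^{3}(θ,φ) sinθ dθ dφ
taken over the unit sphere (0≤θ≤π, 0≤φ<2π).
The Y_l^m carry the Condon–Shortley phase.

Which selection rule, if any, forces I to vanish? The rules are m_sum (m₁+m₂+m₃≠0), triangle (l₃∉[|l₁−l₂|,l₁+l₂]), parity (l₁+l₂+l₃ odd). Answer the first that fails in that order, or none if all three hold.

m₁+m₂+m₃ = -3 + 2 + 3 = 2  ✗
triangle: |5−3|=2 ≤ l₃=4 ≤ 5+3=8
parity: l₁+l₂+l₃ = 12 is even

m_sum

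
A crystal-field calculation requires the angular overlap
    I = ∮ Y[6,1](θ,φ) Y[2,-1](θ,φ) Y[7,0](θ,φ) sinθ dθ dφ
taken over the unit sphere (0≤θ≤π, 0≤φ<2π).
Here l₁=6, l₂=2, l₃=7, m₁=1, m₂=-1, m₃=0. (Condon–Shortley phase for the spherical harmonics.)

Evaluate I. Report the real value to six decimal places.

0.000000

Σlᵢ=15 odd — θ-integrand is odd under cosθ→−cosθ; I=0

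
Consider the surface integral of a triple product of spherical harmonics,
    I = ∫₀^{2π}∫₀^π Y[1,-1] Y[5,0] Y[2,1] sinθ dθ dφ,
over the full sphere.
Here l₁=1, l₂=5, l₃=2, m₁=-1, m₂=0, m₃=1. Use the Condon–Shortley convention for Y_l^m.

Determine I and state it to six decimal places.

0.000000

l₃=2 ∉ [4,6] — triangle fails ⇒ I = 0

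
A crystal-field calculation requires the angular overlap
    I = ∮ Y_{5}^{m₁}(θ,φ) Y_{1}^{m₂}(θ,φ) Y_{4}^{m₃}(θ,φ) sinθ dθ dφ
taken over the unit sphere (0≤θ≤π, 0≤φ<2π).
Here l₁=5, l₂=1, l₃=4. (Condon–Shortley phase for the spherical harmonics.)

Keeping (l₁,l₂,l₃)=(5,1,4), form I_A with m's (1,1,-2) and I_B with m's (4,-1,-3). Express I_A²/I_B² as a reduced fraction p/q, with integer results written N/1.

1/6

Shared (l₁,l₂,l₃)=(5,1,4): N and (l;000)² cancel in I_A²/I_B².
A: Δ = 2!·8!·0!/11! = 1/495; Racah Σ t=2..2: t=2:+1/2880 = 1/2880; ⇒ 3j(5 1 4; 1 1 -2)² = 2/165, sgn +1
B: Δ = 2!·8!·0!/11! = 1/495; Racah Σ t=0..0: t=0:+1/10080 = 1/10080; ⇒ 3j(5 1 4; 4 -1 -3)² = 4/55, sgn -1
I_A²/I_B² = (2/165)/(4/55) = 1/6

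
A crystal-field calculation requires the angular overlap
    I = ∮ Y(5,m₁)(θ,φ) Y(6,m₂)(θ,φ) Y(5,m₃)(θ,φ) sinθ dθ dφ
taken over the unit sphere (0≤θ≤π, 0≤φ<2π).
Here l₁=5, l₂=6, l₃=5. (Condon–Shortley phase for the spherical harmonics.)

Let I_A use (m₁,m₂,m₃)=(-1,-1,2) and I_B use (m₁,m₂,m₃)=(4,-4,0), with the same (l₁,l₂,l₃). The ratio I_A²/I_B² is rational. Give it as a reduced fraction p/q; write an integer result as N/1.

Same 5,6,5: normalisation and zero-m 3j drop out of the ratio.
A: Δ: 6! 4! 6! / 17! → 1/28588560; sum: t=2:+1/41472 t=3:−1/10368 t=4:+1/23040 t=5:−1/518400 = -1/32400; 3j²(5 6 5; -1 -1 2) = Δ·Π!·Σ² = 128/12155  (sign +1)
B: Δ: 6! 4! 6! / 17! → 1/28588560; sum: t=0:+1/207360 t=1:−1/345600 = 1/518400; 3j²(5 6 5; 4 -4 0) = Δ·Π!·Σ² = 12/2431  (sign -1)
I_A²/I_B² = (128/12155)/(12/2431) = 32/15

32/15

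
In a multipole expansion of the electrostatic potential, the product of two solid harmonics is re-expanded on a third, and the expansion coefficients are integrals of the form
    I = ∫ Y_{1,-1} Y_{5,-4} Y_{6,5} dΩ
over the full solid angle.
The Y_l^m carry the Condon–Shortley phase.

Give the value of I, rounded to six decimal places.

Rules hold: Σm=0, L=12 even, 4≤6≤6.
N = 3·11·13 = 429
Δ = 0!·2!·10!/13! = 1/858
Racah Σ t=0..0: t=0:+1/14400 = 1/14400
⇒ 3j(1 5 6; 0 0 0)² = 6/143, sgn +1
Racah Σ t=0..0: t=0:+1/725760 = 1/725760
⇒ 3j(1 5 6; -1 -4 5)² = 5/78, sgn -1
4πI² = N·(3j₀)²·(3jₘ)² = 15/13
I = -1·√(1.15385/4π) = -0.30301841

-0.303018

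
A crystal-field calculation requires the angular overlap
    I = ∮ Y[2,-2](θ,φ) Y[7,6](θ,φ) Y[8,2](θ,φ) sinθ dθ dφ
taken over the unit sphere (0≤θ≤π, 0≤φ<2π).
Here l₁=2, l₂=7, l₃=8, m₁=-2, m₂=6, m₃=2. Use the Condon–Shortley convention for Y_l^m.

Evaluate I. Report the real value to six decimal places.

-2 + 6 + 2 = 6 ≠ 0: azimuthal integral kills it; I = 0

0.000000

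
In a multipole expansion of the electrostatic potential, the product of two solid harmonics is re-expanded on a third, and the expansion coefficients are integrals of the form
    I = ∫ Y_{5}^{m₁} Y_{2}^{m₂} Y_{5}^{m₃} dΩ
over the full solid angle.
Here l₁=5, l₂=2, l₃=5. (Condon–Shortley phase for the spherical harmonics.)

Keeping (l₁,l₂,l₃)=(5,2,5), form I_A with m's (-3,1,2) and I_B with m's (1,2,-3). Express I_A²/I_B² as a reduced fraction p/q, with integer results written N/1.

l's match ⇒ only the (l;m) 3-j factors differ between A and B.
A: triangle coeff Δ(5,2,5) = 1/38610; Σ_t [1,2]: t=1:−1/10080 t=2:+1/2880 = 1/4032; (3j)²=10/429 [(5 2 5; -3 1 2)], sign=-1
B: triangle coeff Δ(5,2,5) = 1/38610; Σ_t [2,2]: t=2:+1/5760 = 1/5760; (3j)²=56/2145 [(5 2 5; 1 2 -3)], sign=+1
I_A²/I_B² = (10/429)/(56/2145) = 25/28

25/28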